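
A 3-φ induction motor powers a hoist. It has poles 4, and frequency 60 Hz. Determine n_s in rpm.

n_s = 120f/p = 120×60/4 = 1800 rpm

1800 rpm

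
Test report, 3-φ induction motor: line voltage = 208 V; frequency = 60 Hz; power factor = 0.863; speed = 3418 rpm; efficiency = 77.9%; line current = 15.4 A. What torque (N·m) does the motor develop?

P_in = √3·V·I·cosφ = 1.732 × 208 × 15.4 × 0.863 = 4788 W
P_out = η·P_in = 0.779 × 4788 = 3730 W
n = 3418 rpm
ω = 2π×3418/60 = 357.9 rad/s
τ = P_out/ω = 3730/357.9 = 10.4 N·m

10.4 N·m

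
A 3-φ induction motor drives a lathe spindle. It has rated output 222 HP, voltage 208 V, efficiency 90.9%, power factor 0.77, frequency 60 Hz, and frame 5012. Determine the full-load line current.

657 A

P_out = 222 × 746 = 165612 W
P_in = P_out / η = 165612 / 0.909 = 182191 W
I_L = P_in / (√3·V_L·cosφ) = 182191 / (1.732 × 208 × 0.77) = 657 A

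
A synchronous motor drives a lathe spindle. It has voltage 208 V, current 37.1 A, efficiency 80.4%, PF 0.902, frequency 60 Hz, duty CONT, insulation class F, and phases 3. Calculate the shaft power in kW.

9.69 kW

P_in = √3·V·I·cosφ = 1.732 × 208 × 37.1 × 0.902 = 12056 W
P_out = η·P_in = 0.804 × 12056 = 9693 W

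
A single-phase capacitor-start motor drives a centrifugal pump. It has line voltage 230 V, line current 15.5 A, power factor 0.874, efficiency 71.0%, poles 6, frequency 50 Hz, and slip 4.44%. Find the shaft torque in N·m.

P_in = V·I·cosφ = 230 × 15.5 × 0.874 = 3116 W
P_out = η·P_in = 0.71 × 3116 = 2212 W
n_s = 120×50/6 = 1000 rpm; n = 1000×(1−0.0444) = 956 rpm
ω = 2π×956/60 = 100.1 rad/s
τ = P_out/ω = 2212/100.1 = 22.1 N·m

22.1 N·m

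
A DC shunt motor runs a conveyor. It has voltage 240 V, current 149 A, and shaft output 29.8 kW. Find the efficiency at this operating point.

P_out = 29.8 kW = 29800 W
P_in = V·I = 240 × 149 = 35760 W
η = P_out / P_in = 29800 / 35760 = 0.833 = 83.3%

83.3 %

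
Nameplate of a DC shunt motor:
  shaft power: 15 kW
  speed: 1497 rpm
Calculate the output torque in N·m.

ω = 2π × 1497/60 = 156.8 rad/s
τ = P/ω = 15000/156.8 = 95.7 N·m

95.7 N·m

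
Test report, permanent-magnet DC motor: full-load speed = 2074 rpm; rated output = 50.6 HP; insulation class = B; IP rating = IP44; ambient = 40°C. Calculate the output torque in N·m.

P_out = 50.6 × 746 = 37748 W
ω = 2π × 2074/60 = 217.2 rad/s
τ = P_out/ω = 37748/217.2 = 174 N·m

174 N·m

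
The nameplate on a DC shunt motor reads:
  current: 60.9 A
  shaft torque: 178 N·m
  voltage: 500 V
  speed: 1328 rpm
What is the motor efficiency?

ω = 2π × 1328/60 = 139.1 rad/s; P_out = τω = 178 × 139.1 = 24760 W
P_in = V·I = 500 × 60.9 = 30450 W
η = P_out / P_in = 24760 / 30450 = 0.813 = 81.3%

81.3 %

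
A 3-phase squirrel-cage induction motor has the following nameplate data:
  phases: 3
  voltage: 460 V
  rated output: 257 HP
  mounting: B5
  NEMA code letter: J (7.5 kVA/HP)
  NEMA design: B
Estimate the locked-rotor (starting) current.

S_LR = 7.5 × 257 = 1927.5 kVA
I_LR = S_LR/(√3·V_L) = 1927500/(1.732×460) = 2420 A

2420 A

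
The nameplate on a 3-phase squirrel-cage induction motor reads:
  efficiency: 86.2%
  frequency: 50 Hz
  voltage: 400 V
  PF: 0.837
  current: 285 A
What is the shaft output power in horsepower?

P_in = √3·V·I·cosφ = 1.732 × 400 × 285 × 0.837 = 165264 W
P_out = η·P_in = 0.862 × 165264 = 142458 W
= 142458/746 = 191 HP

191 HP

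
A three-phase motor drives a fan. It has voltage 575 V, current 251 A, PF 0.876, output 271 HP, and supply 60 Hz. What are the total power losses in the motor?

P_in = √3·V·I·cosφ = 1.732×575×251×0.876 = 218975 W
P_out = 271×746 = 202166 W
Losses = P_in − P_out = 218975 − 202166 = 16809 W

16800 W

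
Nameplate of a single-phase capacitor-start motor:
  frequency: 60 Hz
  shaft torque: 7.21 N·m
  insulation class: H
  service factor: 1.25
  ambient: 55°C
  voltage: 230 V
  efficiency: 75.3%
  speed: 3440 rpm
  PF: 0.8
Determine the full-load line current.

ω = 2π×3440/60 = 360.2 rad/s; P_out = τω = 7.21 × 360.2 = 2597 W
P_in = P_out / η = 2597 / 0.753 = 3449 W
I = P_in / (V·cosφ) = 3449 / (230 × 0.8) = 18.7 A

18.7 A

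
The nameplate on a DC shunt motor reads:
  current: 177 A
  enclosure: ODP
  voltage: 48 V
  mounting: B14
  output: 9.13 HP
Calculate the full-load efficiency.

P_out = 9.13 × 746 = 6811 W
P_in = V·I = 48 × 177 = 8496 W
η = P_out / P_in = 6811 / 8496 = 0.802 = 80.2%

80.2 %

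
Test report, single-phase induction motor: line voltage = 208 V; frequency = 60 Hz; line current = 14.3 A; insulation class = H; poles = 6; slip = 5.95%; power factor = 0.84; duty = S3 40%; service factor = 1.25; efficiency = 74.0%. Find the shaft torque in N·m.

15.6 N·m

P_in = V·I·cosφ = 208 × 14.3 × 0.84 = 2498 W
P_out = η·P_in = 0.74 × 2498 = 1849 W
n_s = 120×60/6 = 1200 rpm; n = 1200×(1−0.0595) = 1129 rpm
ω = 2π×1129/60 = 118.2 rad/s
τ = P_out/ω = 1849/118.2 = 15.6 N·m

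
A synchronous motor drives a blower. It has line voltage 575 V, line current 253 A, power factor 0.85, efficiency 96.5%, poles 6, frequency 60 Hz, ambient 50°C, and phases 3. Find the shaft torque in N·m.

1640 N·m

P_in = √3·V·I·cosφ = 1.732 × 575 × 253 × 0.85 = 214168 W
P_out = η·P_in = 0.965 × 214168 = 206672 W
n = n_s = 120×60/6 = 1200 rpm (synchronous)
ω = 2π×1200/60 = 125.7 rad/s
τ = P_out/ω = 206672/125.7 = 1640 N·m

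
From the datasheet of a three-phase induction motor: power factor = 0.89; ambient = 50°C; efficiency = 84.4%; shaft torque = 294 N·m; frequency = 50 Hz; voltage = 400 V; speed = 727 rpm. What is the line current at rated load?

ω = 2π×727/60 = 76.13 rad/s; P_out = τω = 294 × 76.13 = 22382 W
P_in = P_out / η = 22382 / 0.844 = 26519 W
I_L = P_in / (√3·V_L·cosφ) = 26519 / (1.732 × 400 × 0.89) = 43 A

43 A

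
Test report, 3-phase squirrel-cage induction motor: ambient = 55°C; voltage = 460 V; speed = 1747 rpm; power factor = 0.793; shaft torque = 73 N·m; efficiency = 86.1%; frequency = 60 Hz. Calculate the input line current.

ω = 2π×1747/60 = 182.9 rad/s; P_out = τω = 73 × 182.9 = 13352 W
P_in = P_out / η = 13352 / 0.861 = 15508 W
I_L = P_in / (√3·V_L·cosφ) = 15508 / (1.732 × 460 × 0.793) = 24.5 A

24.5 A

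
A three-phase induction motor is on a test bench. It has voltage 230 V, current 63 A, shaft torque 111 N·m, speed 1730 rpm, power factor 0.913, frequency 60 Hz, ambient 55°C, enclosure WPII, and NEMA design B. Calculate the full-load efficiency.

ω = 2π × 1730/60 = 181.2 rad/s; P_out = τω = 111 × 181.2 = 20113 W
P_in = √3·V_L·I_L·cosφ = 1.732 × 230 × 63 × 0.913 = 22913 W
η = P_out / P_in = 20113 / 22913 = 0.878 = 87.8%

87.8 %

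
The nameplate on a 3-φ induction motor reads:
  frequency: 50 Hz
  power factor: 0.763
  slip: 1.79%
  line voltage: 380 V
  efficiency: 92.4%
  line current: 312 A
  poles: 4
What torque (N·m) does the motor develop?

P_in = √3·V·I·cosφ = 1.732 × 380 × 312 × 0.763 = 156679 W
P_out = η·P_in = 0.924 × 156679 = 144771 W
n_s = 120×50/4 = 1500 rpm; n = 1500×(1−0.0179) = 1473 rpm
ω = 2π×1473/60 = 154.3 rad/s
τ = P_out/ω = 144771/154.3 = 938 N·m

938 N·m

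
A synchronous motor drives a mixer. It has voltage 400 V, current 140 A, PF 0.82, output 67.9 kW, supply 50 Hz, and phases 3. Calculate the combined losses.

11.6 kW

P_in = √3·V·I·cosφ = 1.732×400×140×0.82 = 79533 W
P_out = 67900 W
Losses = P_in − P_out = 79533 − 67900 = 11633 W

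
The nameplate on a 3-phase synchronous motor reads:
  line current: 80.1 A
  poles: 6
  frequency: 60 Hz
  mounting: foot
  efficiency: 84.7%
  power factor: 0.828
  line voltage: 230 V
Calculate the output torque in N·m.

178 N·m

P_in = √3·V·I·cosφ = 1.732 × 230 × 80.1 × 0.828 = 26420 W
P_out = η·P_in = 0.847 × 26420 = 22378 W
n = n_s = 120×60/6 = 1200 rpm (synchronous)
ω = 2π×1200/60 = 125.7 rad/s
τ = P_out/ω = 22378/125.7 = 178 N·m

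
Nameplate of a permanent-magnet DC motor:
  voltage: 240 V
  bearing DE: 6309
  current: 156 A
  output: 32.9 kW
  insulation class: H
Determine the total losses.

4540 W

P_in = V·I = 240×156 = 37440 W
P_out = 32900 W
Losses = P_in − P_out = 37440 − 32900 = 4540 W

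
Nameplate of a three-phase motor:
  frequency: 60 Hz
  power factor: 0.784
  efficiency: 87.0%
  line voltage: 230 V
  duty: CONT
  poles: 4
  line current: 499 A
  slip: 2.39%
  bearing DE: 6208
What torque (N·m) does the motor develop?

P_in = √3·V·I·cosφ = 1.732 × 230 × 499 × 0.784 = 155845 W
P_out = η·P_in = 0.87 × 155845 = 135585 W
n_s = 120×60/4 = 1800 rpm; n = 1800×(1−0.0239) = 1757 rpm
ω = 2π×1757/60 = 184 rad/s
τ = P_out/ω = 135585/184 = 737 N·m

737 N·m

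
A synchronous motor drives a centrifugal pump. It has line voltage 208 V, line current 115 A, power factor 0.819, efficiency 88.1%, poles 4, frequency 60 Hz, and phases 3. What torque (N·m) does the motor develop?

159 N·m

P_in = √3·V·I·cosφ = 1.732 × 208 × 115 × 0.819 = 33931 W
P_out = η·P_in = 0.881 × 33931 = 29893 W
n = n_s = 120×60/4 = 1800 rpm (synchronous)
ω = 2π×1800/60 = 188.5 rad/s
τ = P_out/ω = 29893/188.5 = 159 N·m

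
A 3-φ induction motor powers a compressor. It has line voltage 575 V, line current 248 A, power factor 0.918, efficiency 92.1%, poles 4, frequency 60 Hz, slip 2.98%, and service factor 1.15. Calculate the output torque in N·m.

1140 N·m

P_in = √3·V·I·cosφ = 1.732 × 575 × 248 × 0.918 = 226731 W
P_out = η·P_in = 0.921 × 226731 = 208819 W
n_s = 120×60/4 = 1800 rpm; n = 1800×(1−0.0298) = 1746 rpm
ω = 2π×1746/60 = 182.8 rad/s
τ = P_out/ω = 208819/182.8 = 1140 N·m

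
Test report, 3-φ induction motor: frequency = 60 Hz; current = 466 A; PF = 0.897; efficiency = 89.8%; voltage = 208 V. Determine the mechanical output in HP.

181 HP

P_in = √3·V·I·cosφ = 1.732 × 208 × 466 × 0.897 = 150588 W
P_out = η·P_in = 0.898 × 150588 = 135228 W
= 135228/746 = 181 HP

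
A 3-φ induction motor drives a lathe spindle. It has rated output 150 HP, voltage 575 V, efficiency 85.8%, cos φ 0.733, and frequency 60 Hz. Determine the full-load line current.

P_out = 150 × 746 = 111900 W
P_in = P_out / η = 111900 / 0.858 = 130420 W
I_L = P_in / (√3·V_L·cosφ) = 130420 / (1.732 × 575 × 0.733) = 179 A

179 A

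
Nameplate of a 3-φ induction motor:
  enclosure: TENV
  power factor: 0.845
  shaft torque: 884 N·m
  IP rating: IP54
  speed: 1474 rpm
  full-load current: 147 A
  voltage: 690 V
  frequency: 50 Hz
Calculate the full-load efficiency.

ω = 2π × 1474/60 = 154.4 rad/s; P_out = τω = 884 × 154.4 = 136490 W
P_in = √3·V_L·I_L·cosφ = 1.732 × 690 × 147 × 0.845 = 148447 W
η = P_out / P_in = 136490 / 148447 = 0.919 = 91.9%

91.9 %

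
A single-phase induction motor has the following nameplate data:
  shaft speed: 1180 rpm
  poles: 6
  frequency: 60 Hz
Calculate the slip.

1.7 %

n_s = 120f/p = 120×60/6 = 1200 rpm
s = (n_s − n)/n_s = (1200 − 1180)/1200 = 0.0167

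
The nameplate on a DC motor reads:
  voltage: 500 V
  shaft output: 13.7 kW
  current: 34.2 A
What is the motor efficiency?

P_out = 13.7 kW = 13700 W
P_in = V·I = 500 × 34.2 = 17100 W
η = P_out / P_in = 13700 / 17100 = 0.801 = 80.1%

80.1 %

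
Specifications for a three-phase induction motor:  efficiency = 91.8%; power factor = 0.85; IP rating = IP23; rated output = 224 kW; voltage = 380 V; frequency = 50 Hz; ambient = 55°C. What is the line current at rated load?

436 A

P_out = 224 kW = 224000 W
P_in = P_out / η = 224000 / 0.918 = 244009 W
I_L = P_in / (√3·V_L·cosφ) = 244009 / (1.732 × 380 × 0.85) = 436 A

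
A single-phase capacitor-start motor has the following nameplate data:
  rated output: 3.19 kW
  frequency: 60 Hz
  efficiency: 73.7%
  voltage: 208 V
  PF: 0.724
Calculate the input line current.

28.7 A

P_out = 3.19 kW = 3190 W
P_in = P_out / η = 3190 / 0.737 = 4328 W
I = P_in / (V·cosφ) = 4328 / (208 × 0.724) = 28.7 A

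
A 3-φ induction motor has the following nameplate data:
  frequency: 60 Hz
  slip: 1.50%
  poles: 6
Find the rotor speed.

n_s = 120f/p = 120×60/6 = 1200 rpm
n = n_s(1 − s) = 1200 × (1 − 0.015) = 1182 rpm

1182 rpm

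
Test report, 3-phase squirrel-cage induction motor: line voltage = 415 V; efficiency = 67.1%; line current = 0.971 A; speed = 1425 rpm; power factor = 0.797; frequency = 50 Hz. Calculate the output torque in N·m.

P_in = √3·V·I·cosφ = 1.732 × 415 × 0.971 × 0.797 = 556 W
P_out = η·P_in = 0.671 × 556 = 373 W
n = 1425 rpm
ω = 2π×1425/60 = 149.2 rad/s
τ = P_out/ω = 373/149.2 = 2.5 N·m

2.5 N·m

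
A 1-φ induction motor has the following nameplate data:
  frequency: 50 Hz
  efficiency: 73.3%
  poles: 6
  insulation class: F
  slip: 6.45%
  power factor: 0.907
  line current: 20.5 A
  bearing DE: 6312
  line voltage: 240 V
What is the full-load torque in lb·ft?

P_in = V·I·cosφ = 240 × 20.5 × 0.907 = 4462 W
P_out = η·P_in = 0.733 × 4462 = 3271 W
n_s = 120×50/6 = 1000 rpm; n = 1000×(1−0.0645) = 936 rpm
ω = 2π×936/60 = 98.02 rad/s
τ = P_out/ω = 3271/98.02 = 33.37 N·m
In lb·ft: 33.37/1.356 = 24.6 lb·ft

24.6 lb·ft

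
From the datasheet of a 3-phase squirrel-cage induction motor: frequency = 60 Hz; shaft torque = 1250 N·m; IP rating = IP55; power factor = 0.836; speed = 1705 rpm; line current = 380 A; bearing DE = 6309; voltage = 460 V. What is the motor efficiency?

88.2 %

ω = 2π × 1705/60 = 178.5 rad/s; P_out = τω = 1250 × 178.5 = 223125 W
P_in = √3·V_L·I_L·cosφ = 1.732 × 460 × 380 × 0.836 = 253102 W
η = P_out / P_in = 223125 / 253102 = 0.882 = 88.2%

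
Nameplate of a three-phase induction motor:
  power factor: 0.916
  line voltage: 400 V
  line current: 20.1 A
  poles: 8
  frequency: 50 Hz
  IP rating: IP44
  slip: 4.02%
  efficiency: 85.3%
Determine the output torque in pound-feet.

P_in = √3·V·I·cosφ = 1.732 × 400 × 20.1 × 0.916 = 12756 W
P_out = η·P_in = 0.853 × 12756 = 10881 W
n_s = 120×50/8 = 750 rpm; n = 750×(1−0.0402) = 720 rpm
ω = 2π×720/60 = 75.4 rad/s
τ = P_out/ω = 10881/75.4 = 144.3 N·m
In lb·ft: 144.3/1.356 = 106 lb·ft

106 lb·ft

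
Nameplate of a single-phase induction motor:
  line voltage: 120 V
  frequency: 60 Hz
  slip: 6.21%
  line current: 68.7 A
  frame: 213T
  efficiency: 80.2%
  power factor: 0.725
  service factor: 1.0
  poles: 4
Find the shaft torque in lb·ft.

P_in = V·I·cosφ = 120 × 68.7 × 0.725 = 5977 W
P_out = η·P_in = 0.802 × 5977 = 4794 W
n_s = 120×60/4 = 1800 rpm; n = 1800×(1−0.0621) = 1688 rpm
ω = 2π×1688/60 = 176.8 rad/s
τ = P_out/ω = 4794/176.8 = 27.12 N·m
In lb·ft: 27.12/1.356 = 20 lb·ft

20 lb·ft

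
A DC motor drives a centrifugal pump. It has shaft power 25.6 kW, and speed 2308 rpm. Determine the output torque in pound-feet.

ω = 2π × 2308/60 = 241.7 rad/s
τ = P/ω = 25600/241.7 = 105.9 N·m
In lb·ft: 105.9/1.356 = 78.1 lb·ft

78.1 lb·ft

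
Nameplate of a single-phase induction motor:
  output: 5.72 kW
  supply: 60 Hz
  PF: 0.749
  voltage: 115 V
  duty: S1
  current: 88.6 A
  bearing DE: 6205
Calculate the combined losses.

1.91 kW

P_in = V·I·cosφ = 115×88.6×0.749 = 7632 W
P_out = 5720 W
Losses = P_in − P_out = 7632 − 5720 = 1912 W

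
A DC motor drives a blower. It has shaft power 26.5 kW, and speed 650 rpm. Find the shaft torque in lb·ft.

287 lb·ft

ω = 2π × 650/60 = 68.07 rad/s
τ = P/ω = 26500/68.07 = 389.3 N·m
In lb·ft: 389.3/1.356 = 287 lb·ft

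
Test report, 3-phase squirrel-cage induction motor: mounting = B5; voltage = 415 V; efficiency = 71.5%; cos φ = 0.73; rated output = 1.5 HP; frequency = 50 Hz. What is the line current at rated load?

2.98 A

P_out = 1.5 × 746 = 1119 W
P_in = P_out / η = 1119 / 0.715 = 1565 W
I_L = P_in / (√3·V_L·cosφ) = 1565 / (1.732 × 415 × 0.73) = 2.98 A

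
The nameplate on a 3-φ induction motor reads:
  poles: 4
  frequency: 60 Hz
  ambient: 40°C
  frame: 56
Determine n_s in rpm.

n_s = 120f/p = 120×60/4 = 1800 rpm

1800 rpm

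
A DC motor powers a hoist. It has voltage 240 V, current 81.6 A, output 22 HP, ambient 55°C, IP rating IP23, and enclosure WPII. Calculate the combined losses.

P_in = V·I = 240×81.6 = 19584 W
P_out = 22×746 = 16412 W
Losses = P_in − P_out = 19584 − 16412 = 3172 W

3170 W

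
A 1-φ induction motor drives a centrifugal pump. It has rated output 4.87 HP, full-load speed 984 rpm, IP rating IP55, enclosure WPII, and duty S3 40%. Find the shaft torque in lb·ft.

P_out = 4.87 × 746 = 3633 W
ω = 2π × 984/60 = 103 rad/s
τ = P_out/ω = 3633/103 = 35.27 N·m
In lb·ft: 35.27/1.356 = 26 lb·ft

26 lb·ft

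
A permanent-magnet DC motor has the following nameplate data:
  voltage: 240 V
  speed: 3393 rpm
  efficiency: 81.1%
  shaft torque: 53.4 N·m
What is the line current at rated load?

ω = 2π×3393/60 = 355.3 rad/s; P_out = τω = 53.4 × 355.3 = 18973 W
P_in = P_out / η = 18973 / 0.811 = 23395 W
I = P_in / V = 23395 / 240 = 97.5 A

97.5 A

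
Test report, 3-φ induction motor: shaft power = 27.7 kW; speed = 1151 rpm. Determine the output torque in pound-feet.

170 lb·ft

ω = 2π × 1151/60 = 120.5 rad/s
τ = P/ω = 27700/120.5 = 229.9 N·m
In lb·ft: 229.9/1.356 = 170 lb·ft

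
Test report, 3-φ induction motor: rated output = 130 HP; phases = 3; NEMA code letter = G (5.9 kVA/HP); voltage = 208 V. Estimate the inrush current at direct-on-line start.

S_LR = 5.9 × 130 = 767 kVA
I_LR = S_LR/(√3·V_L) = 767000/(1.732×208) = 2130 A

2130 A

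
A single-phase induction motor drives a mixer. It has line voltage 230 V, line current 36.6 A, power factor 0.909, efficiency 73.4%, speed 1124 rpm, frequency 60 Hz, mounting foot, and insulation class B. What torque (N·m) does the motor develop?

P_in = V·I·cosφ = 230 × 36.6 × 0.909 = 7652 W
P_out = η·P_in = 0.734 × 7652 = 5617 W
n = 1124 rpm
ω = 2π×1124/60 = 117.7 rad/s
τ = P_out/ω = 5617/117.7 = 47.7 N·m

47.7 N·m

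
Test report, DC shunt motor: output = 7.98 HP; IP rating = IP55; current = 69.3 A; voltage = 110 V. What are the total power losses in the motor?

1.67 kW

P_in = V·I = 110×69.3 = 7623 W
P_out = 7.98×746 = 5953 W
Losses = P_in − P_out = 7623 − 5953 = 1670 W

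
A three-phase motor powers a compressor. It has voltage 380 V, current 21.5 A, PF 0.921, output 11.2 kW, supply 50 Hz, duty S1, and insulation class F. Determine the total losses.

P_in = √3·V·I·cosφ = 1.732×380×21.5×0.921 = 13033 W
P_out = 11200 W
Losses = P_in − P_out = 13033 − 11200 = 1833 W

1830 W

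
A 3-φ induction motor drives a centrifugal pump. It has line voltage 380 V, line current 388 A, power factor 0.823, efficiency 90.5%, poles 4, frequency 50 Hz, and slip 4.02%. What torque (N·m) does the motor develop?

P_in = √3·V·I·cosφ = 1.732 × 380 × 388 × 0.823 = 210166 W
P_out = η·P_in = 0.905 × 210166 = 190200 W
n_s = 120×50/4 = 1500 rpm; n = 1500×(1−0.0402) = 1440 rpm
ω = 2π×1440/60 = 150.8 rad/s
τ = P_out/ω = 190200/150.8 = 1260 N·m

1260 N·m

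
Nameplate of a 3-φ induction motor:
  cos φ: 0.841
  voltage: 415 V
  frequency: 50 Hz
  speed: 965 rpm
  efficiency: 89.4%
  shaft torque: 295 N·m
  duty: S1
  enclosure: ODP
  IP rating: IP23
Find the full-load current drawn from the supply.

ω = 2π×965/60 = 101.1 rad/s; P_out = τω = 295 × 101.1 = 29825 W
P_in = P_out / η = 29825 / 0.894 = 33361 W
I_L = P_in / (√3·V_L·cosφ) = 33361 / (1.732 × 415 × 0.841) = 55.2 A

55.2 A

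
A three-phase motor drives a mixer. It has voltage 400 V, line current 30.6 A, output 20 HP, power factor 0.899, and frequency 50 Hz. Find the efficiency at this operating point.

78.3 %

P_out = 20 × 746 = 14920 W
P_in = √3·V_L·I_L·cosφ = 1.732 × 400 × 30.6 × 0.899 = 19059 W
η = P_out / P_in = 14920 / 19059 = 0.783 = 78.3%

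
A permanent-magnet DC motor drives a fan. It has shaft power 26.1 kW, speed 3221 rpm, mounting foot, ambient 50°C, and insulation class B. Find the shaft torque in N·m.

ω = 2π × 3221/60 = 337.3 rad/s
τ = P/ω = 26100/337.3 = 77.4 N·m

77.4 N·m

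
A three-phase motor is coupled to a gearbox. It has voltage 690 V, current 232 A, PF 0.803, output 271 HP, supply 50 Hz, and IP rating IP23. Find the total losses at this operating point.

20.5 kW

P_in = √3·V·I·cosφ = 1.732×690×232×0.803 = 222639 W
P_out = 271×746 = 202166 W
Losses = P_in − P_out = 222639 − 202166 = 20473 W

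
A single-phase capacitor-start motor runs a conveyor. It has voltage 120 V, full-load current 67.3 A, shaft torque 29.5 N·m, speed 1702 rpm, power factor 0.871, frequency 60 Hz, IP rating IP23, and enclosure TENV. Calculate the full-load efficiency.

74.7 %

ω = 2π × 1702/60 = 178.2 rad/s; P_out = τω = 29.5 × 178.2 = 5257 W
P_in = V·I·cosφ = 120 × 67.3 × 0.871 = 7034 W
η = P_out / P_in = 5257 / 7034 = 0.747 = 74.7%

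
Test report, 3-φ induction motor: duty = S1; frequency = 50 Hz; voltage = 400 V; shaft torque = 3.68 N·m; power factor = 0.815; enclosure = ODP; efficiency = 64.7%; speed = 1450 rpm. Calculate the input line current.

ω = 2π×1450/60 = 151.8 rad/s; P_out = τω = 3.68 × 151.8 = 559 W
P_in = P_out / η = 559 / 0.647 = 864 W
I_L = P_in / (√3·V_L·cosφ) = 864 / (1.732 × 400 × 0.815) = 1.53 A

1.53 A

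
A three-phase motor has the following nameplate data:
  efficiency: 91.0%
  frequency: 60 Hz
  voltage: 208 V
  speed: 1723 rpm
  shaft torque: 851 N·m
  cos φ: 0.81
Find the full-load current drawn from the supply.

ω = 2π×1723/60 = 180.4 rad/s; P_out = τω = 851 × 180.4 = 153520 W
P_in = P_out / η = 153520 / 0.910 = 168703 W
I_L = P_in / (√3·V_L·cosφ) = 168703 / (1.732 × 208 × 0.81) = 578 A

578 A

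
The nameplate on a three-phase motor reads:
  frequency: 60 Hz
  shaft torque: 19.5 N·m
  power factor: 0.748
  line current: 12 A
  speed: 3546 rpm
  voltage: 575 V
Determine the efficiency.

81.0 %

ω = 2π × 3546/60 = 371.3 rad/s; P_out = τω = 19.5 × 371.3 = 7240 W
P_in = √3·V_L·I_L·cosφ = 1.732 × 575 × 12 × 0.748 = 8939 W
η = P_out / P_in = 7240 / 8939 = 0.810 = 81.0%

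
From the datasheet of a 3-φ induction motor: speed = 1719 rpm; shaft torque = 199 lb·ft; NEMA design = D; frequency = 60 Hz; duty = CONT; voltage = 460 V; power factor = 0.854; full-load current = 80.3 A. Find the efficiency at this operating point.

88.9 %

τ = 199 lb·ft × 1.356 = 269.8 N·m
ω = 2π × 1719/60 = 180 rad/s; P_out = τω = 269.8 × 180 = 48564 W
P_in = √3·V_L·I_L·cosφ = 1.732 × 460 × 80.3 × 0.854 = 54636 W
η = P_out / P_in = 48564 / 54636 = 0.889 = 88.9%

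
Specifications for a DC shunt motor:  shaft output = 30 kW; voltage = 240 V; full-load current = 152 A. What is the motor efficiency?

P_out = 30 kW = 30000 W
P_in = V·I = 240 × 152 = 36480 W
η = P_out / P_in = 30000 / 36480 = 0.822 = 82.2%

82.2 %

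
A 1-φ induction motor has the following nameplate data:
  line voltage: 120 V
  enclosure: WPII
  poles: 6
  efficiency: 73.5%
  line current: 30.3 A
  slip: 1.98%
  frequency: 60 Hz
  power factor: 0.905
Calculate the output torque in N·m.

P_in = V·I·cosφ = 120 × 30.3 × 0.905 = 3291 W
P_out = η·P_in = 0.735 × 3291 = 2419 W
n_s = 120×60/6 = 1200 rpm; n = 1200×(1−0.0198) = 1176 rpm
ω = 2π×1176/60 = 123.2 rad/s
τ = P_out/ω = 2419/123.2 = 19.6 N·m

19.6 N·m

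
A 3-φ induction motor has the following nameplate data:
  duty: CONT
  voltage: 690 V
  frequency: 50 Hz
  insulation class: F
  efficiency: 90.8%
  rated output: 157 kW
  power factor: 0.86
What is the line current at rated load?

P_out = 157 kW = 157000 W
P_in = P_out / η = 157000 / 0.908 = 172907 W
I_L = P_in / (√3·V_L·cosφ) = 172907 / (1.732 × 690 × 0.86) = 168 A

168 A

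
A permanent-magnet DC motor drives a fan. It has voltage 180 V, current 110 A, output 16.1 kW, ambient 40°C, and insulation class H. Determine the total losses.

P_in = V·I = 180×110 = 19800 W
P_out = 16100 W
Losses = P_in − P_out = 19800 − 16100 = 3700 W

3.7 kW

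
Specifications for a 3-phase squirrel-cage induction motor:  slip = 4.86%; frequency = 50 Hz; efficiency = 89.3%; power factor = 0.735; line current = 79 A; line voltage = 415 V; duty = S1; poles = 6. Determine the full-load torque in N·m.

374 N·m

P_in = √3·V·I·cosφ = 1.732 × 415 × 79 × 0.735 = 41736 W
P_out = η·P_in = 0.893 × 41736 = 37270 W
n_s = 120×50/6 = 1000 rpm; n = 1000×(1−0.0486) = 951 rpm
ω = 2π×951/60 = 99.59 rad/s
τ = P_out/ω = 37270/99.59 = 374 N·m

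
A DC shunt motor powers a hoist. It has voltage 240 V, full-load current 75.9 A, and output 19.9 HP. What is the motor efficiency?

81.5 %

P_out = 19.9 × 746 = 14845 W
P_in = V·I = 240 × 75.9 = 18216 W
η = P_out / P_in = 14845 / 18216 = 0.815 = 81.5%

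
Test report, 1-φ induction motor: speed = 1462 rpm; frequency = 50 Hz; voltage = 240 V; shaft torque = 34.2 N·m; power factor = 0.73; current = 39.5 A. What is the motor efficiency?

75.7 %

ω = 2π × 1462/60 = 153.1 rad/s; P_out = τω = 34.2 × 153.1 = 5236 W
P_in = V·I·cosφ = 240 × 39.5 × 0.73 = 6920 W
η = P_out / P_in = 5236 / 6920 = 0.757 = 75.7%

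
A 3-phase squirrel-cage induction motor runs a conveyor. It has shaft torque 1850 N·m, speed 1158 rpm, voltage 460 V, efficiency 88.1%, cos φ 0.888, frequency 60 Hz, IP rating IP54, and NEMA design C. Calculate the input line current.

ω = 2π×1158/60 = 121.3 rad/s; P_out = τω = 1850 × 121.3 = 224405 W
P_in = P_out / η = 224405 / 0.881 = 254716 W
I_L = P_in / (√3·V_L·cosφ) = 254716 / (1.732 × 460 × 0.888) = 360 A

360 A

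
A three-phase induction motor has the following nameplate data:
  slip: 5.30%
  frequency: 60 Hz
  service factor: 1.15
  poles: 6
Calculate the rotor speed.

1136 rpm

n_s = 120f/p = 120×60/6 = 1200 rpm
n = n_s(1 − s) = 1200 × (1 − 0.053) = 1136 rpm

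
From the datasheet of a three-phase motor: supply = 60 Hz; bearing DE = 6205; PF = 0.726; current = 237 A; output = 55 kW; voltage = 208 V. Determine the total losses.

P_in = √3·V·I·cosφ = 1.732×208×237×0.726 = 61986 W
P_out = 55000 W
Losses = P_in − P_out = 61986 − 55000 = 6986 W

6.99 kW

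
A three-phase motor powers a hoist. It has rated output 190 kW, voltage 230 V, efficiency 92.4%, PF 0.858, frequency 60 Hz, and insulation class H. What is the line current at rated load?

602 A

P_out = 190 kW = 190000 W
P_in = P_out / η = 190000 / 0.924 = 205628 W
I_L = P_in / (√3·V_L·cosφ) = 205628 / (1.732 × 230 × 0.858) = 602 A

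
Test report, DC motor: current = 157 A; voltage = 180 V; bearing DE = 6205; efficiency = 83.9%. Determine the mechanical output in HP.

31.8 HP

P_in = V·I = 180 × 157 = 28260 W
P_out = η·P_in = 0.839 × 28260 = 23710 W
= 23710/746 = 31.8 HP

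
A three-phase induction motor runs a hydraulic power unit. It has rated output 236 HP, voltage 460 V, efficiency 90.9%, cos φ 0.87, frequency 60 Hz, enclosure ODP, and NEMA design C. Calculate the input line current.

279 A

P_out = 236 × 746 = 176056 W
P_in = P_out / η = 176056 / 0.909 = 193681 W
I_L = P_in / (√3·V_L·cosφ) = 193681 / (1.732 × 460 × 0.87) = 279 A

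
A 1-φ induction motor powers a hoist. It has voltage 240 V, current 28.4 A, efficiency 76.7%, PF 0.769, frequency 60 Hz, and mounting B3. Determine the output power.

P_in = V·I·cosφ = 240 × 28.4 × 0.769 = 5242 W
P_out = η·P_in = 0.767 × 5242 = 4021 W

4.02 kW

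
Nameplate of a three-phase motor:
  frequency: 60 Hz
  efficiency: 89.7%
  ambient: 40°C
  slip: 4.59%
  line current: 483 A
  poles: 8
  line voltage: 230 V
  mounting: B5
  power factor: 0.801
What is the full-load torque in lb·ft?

P_in = √3·V·I·cosφ = 1.732 × 230 × 483 × 0.801 = 154119 W
P_out = η·P_in = 0.897 × 154119 = 138245 W
n_s = 120×60/8 = 900 rpm; n = 900×(1−0.0459) = 859 rpm
ω = 2π×859/60 = 89.95 rad/s
τ = P_out/ω = 138245/89.95 = 1537 N·m
In lb·ft: 1537/1.356 = 1130 lb·ft

1130 lb·ft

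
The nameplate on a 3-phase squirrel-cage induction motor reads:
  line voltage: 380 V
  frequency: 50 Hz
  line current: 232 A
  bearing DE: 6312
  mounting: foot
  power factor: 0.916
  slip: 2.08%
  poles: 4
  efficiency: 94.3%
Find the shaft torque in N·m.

P_in = √3·V·I·cosφ = 1.732 × 380 × 232 × 0.916 = 139867 W
P_out = η·P_in = 0.943 × 139867 = 131895 W
n_s = 120×50/4 = 1500 rpm; n = 1500×(1−0.0208) = 1469 rpm
ω = 2π×1469/60 = 153.8 rad/s
τ = P_out/ω = 131895/153.8 = 858 N·m

858 N·m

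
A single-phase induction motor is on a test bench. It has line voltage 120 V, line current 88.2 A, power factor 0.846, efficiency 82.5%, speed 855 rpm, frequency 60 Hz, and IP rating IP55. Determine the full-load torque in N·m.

P_in = V·I·cosφ = 120 × 88.2 × 0.846 = 8954 W
P_out = η·P_in = 0.825 × 8954 = 7387 W
n = 855 rpm
ω = 2π×855/60 = 89.54 rad/s
τ = P_out/ω = 7387/89.54 = 82.5 N·m

82.5 N·m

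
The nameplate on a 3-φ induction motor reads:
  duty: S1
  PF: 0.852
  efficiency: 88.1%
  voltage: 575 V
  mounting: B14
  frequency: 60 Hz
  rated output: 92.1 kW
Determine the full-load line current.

P_out = 92.1 kW = 92100 W
P_in = P_out / η = 92100 / 0.881 = 104540 W
I_L = P_in / (√3·V_L·cosφ) = 104540 / (1.732 × 575 × 0.852) = 123 A

123 A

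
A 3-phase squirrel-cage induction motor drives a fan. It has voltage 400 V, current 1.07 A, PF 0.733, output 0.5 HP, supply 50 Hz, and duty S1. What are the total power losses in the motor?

P_in = √3·V·I·cosφ = 1.732×400×1.07×0.733 = 543 W
P_out = 0.5×746 = 373 W
Losses = P_in − P_out = 543 − 373 = 170 W

170 W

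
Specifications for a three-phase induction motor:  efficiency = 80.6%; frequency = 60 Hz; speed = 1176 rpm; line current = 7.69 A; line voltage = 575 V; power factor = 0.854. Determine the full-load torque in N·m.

42.8 N·m

P_in = √3·V·I·cosφ = 1.732 × 575 × 7.69 × 0.854 = 6540 W
P_out = η·P_in = 0.806 × 6540 = 5271 W
n = 1176 rpm
ω = 2π×1176/60 = 123.2 rad/s
τ = P_out/ω = 5271/123.2 = 42.8 N·m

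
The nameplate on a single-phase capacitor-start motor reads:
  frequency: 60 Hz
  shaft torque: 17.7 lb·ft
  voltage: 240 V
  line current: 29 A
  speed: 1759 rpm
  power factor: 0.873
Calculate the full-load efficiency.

72.8 %

τ = 17.7 lb·ft × 1.356 = 24 N·m
ω = 2π × 1759/60 = 184.2 rad/s; P_out = τω = 24 × 184.2 = 4421 W
P_in = V·I·cosφ = 240 × 29 × 0.873 = 6076 W
η = P_out / P_in = 4421 / 6076 = 0.728 = 72.8%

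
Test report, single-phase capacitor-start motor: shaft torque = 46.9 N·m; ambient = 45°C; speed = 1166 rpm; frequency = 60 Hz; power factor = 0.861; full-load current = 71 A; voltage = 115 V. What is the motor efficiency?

ω = 2π × 1166/60 = 122.1 rad/s; P_out = τω = 46.9 × 122.1 = 5726 W
P_in = V·I·cosφ = 115 × 71 × 0.861 = 7030 W
η = P_out / P_in = 5726 / 7030 = 0.815 = 81.5%

81.5 %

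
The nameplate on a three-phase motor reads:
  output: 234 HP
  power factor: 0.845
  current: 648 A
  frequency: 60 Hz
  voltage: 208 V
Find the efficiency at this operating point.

88.5 %

P_out = 234 × 746 = 174564 W
P_in = √3·V_L·I_L·cosφ = 1.732 × 208 × 648 × 0.845 = 197262 W
η = P_out / P_in = 174564 / 197262 = 0.885 = 88.5%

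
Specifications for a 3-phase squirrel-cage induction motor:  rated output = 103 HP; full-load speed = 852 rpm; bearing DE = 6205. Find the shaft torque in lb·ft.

635 lb·ft

P_out = 103 × 746 = 76838 W
ω = 2π × 852/60 = 89.22 rad/s
τ = P_out/ω = 76838/89.22 = 861.2 N·m
In lb·ft: 861.2/1.356 = 635 lb·ft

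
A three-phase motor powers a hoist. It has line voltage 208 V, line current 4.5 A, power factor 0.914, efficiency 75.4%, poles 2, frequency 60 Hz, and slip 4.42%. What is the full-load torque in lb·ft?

2.29 lb·ft

P_in = √3·V·I·cosφ = 1.732 × 208 × 4.5 × 0.914 = 1482 W
P_out = η·P_in = 0.754 × 1482 = 1117 W
n_s = 120×60/2 = 3600 rpm; n = 3600×(1−0.0442) = 3441 rpm
ω = 2π×3441/60 = 360.3 rad/s
τ = P_out/ω = 1117/360.3 = 3.1 N·m
In lb·ft: 3.1/1.356 = 2.29 lb·ft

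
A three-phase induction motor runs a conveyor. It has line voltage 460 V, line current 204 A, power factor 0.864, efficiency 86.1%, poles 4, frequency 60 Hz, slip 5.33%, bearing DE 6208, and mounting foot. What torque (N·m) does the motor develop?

P_in = √3·V·I·cosφ = 1.732 × 460 × 204 × 0.864 = 140427 W
P_out = η·P_in = 0.861 × 140427 = 120908 W
n_s = 120×60/4 = 1800 rpm; n = 1800×(1−0.0533) = 1704 rpm
ω = 2π×1704/60 = 178.4 rad/s
τ = P_out/ω = 120908/178.4 = 678 N·m

678 N·m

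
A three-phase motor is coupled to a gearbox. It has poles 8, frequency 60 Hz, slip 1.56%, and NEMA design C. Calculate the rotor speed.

n_s = 120f/p = 120×60/8 = 900 rpm
n = n_s(1 − s) = 900 × (1 − 0.0156) = 886 rpm

886 rpm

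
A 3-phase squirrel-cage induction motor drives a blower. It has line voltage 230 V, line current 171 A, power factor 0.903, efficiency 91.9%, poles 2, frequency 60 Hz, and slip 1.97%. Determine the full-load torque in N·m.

P_in = √3·V·I·cosφ = 1.732 × 230 × 171 × 0.903 = 61512 W
P_out = η·P_in = 0.919 × 61512 = 56530 W
n_s = 120×60/2 = 3600 rpm; n = 3600×(1−0.0197) = 3529 rpm
ω = 2π×3529/60 = 369.6 rad/s
τ = P_out/ω = 56530/369.6 = 153 N·m

153 N·m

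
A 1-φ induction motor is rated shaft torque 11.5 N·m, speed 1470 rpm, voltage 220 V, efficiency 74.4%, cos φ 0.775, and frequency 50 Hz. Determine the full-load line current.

14 A

ω = 2π×1470/60 = 153.9 rad/s; P_out = τω = 11.5 × 153.9 = 1770 W
P_in = P_out / η = 1770 / 0.744 = 2379 W
I = P_in / (V·cosφ) = 2379 / (220 × 0.775) = 14 A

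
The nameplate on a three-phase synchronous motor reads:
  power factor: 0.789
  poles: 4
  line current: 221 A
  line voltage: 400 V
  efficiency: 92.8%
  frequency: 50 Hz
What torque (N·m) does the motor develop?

P_in = √3·V·I·cosφ = 1.732 × 400 × 221 × 0.789 = 120803 W
P_out = η·P_in = 0.928 × 120803 = 112105 W
n = n_s = 120×50/4 = 1500 rpm (synchronous)
ω = 2π×1500/60 = 157.1 rad/s
τ = P_out/ω = 112105/157.1 = 714 N·m

714 N·m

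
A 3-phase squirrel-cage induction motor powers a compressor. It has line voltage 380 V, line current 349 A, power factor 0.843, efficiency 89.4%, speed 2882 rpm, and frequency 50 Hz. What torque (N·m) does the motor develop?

P_in = √3·V·I·cosφ = 1.732 × 380 × 349 × 0.843 = 193635 W
P_out = η·P_in = 0.894 × 193635 = 173110 W
n = 2882 rpm
ω = 2π×2882/60 = 301.8 rad/s
τ = P_out/ω = 173110/301.8 = 574 N·m

574 N·m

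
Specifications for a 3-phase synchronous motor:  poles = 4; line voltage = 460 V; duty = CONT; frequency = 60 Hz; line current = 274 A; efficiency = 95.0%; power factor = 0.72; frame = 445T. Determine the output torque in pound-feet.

P_in = √3·V·I·cosφ = 1.732 × 460 × 274 × 0.72 = 157177 W
P_out = η·P_in = 0.95 × 157177 = 149318 W
n = n_s = 120×60/4 = 1800 rpm (synchronous)
ω = 2π×1800/60 = 188.5 rad/s
τ = P_out/ω = 149318/188.5 = 792.1 N·m
In lb·ft: 792.1/1.356 = 584 lb·ft

584 lb·ft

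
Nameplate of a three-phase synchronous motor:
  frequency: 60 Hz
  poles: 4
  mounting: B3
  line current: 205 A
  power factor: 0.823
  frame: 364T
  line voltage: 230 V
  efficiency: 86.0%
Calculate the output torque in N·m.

307 N·m

P_in = √3·V·I·cosφ = 1.732 × 230 × 205 × 0.823 = 67209 W
P_out = η·P_in = 0.86 × 67209 = 57800 W
n = n_s = 120×60/4 = 1800 rpm (synchronous)
ω = 2π×1800/60 = 188.5 rad/s
τ = P_out/ω = 57800/188.5 = 307 N·m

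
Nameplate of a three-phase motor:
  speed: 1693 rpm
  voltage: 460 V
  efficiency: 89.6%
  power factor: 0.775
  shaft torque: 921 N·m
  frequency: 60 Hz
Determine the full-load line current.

295 A

ω = 2π×1693/60 = 177.3 rad/s; P_out = τω = 921 × 177.3 = 163293 W
P_in = P_out / η = 163293 / 0.896 = 182247 W
I_L = P_in / (√3·V_L·cosφ) = 182247 / (1.732 × 460 × 0.775) = 295 A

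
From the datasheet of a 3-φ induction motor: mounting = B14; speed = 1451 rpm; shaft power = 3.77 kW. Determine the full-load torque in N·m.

24.8 N·m

ω = 2π × 1451/60 = 151.9 rad/s
τ = P/ω = 3770/151.9 = 24.8 N·m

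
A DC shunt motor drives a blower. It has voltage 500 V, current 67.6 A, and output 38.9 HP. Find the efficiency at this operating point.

P_out = 38.9 × 746 = 29019 W
P_in = V·I = 500 × 67.6 = 33800 W
η = P_out / P_in = 29019 / 33800 = 0.859 = 85.9%

85.9 %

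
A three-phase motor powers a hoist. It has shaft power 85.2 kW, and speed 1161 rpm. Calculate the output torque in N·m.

701 N·m

ω = 2π × 1161/60 = 121.6 rad/s
τ = P/ω = 85200/121.6 = 701 N·m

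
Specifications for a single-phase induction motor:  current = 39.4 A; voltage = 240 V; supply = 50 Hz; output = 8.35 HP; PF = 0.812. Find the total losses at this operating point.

1.45 kW

P_in = V·I·cosφ = 240×39.4×0.812 = 7678 W
P_out = 8.35×746 = 6229 W
Losses = P_in − P_out = 7678 − 6229 = 1449 W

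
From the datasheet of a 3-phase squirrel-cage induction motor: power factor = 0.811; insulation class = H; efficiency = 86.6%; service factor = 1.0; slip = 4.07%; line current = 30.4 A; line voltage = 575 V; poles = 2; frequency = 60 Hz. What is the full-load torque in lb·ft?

43.4 lb·ft

P_in = √3·V·I·cosφ = 1.732 × 575 × 30.4 × 0.811 = 24553 W
P_out = η·P_in = 0.866 × 24553 = 21263 W
n_s = 120×60/2 = 3600 rpm; n = 3600×(1−0.0407) = 3453 rpm
ω = 2π×3453/60 = 361.6 rad/s
τ = P_out/ω = 21263/361.6 = 58.8 N·m
In lb·ft: 58.8/1.356 = 43.4 lb·ft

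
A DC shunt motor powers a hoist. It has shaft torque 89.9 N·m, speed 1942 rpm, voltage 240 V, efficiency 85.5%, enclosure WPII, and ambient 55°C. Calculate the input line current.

ω = 2π×1942/60 = 203.4 rad/s; P_out = τω = 89.9 × 203.4 = 18286 W
P_in = P_out / η = 18286 / 0.855 = 21387 W
I = P_in / V = 21387 / 240 = 89.1 A

89.1 A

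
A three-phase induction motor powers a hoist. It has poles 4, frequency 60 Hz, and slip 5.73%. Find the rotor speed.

1697 rpm

n_s = 120f/p = 120×60/4 = 1800 rpm
n = n_s(1 − s) = 1800 × (1 − 0.0573) = 1697 rpm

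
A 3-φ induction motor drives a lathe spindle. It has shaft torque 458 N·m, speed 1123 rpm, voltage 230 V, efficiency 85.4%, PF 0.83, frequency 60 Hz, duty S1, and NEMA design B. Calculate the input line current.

ω = 2π×1123/60 = 117.6 rad/s; P_out = τω = 458 × 117.6 = 53861 W
P_in = P_out / η = 53861 / 0.854 = 63069 W
I_L = P_in / (√3·V_L·cosφ) = 63069 / (1.732 × 230 × 0.83) = 191 A

191 A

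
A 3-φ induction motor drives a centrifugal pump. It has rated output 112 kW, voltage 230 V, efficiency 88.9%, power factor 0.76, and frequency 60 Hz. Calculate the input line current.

416 A

P_out = 112 kW = 112000 W
P_in = P_out / η = 112000 / 0.889 = 125984 W
I_L = P_in / (√3·V_L·cosφ) = 125984 / (1.732 × 230 × 0.76) = 416 A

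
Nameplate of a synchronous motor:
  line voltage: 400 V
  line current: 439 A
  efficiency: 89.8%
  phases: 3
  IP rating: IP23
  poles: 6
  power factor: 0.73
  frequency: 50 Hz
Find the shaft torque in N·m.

1900 N·m

P_in = √3·V·I·cosφ = 1.732 × 400 × 439 × 0.73 = 222022 W
P_out = η·P_in = 0.898 × 222022 = 199376 W
n = n_s = 120×50/6 = 1000 rpm (synchronous)
ω = 2π×1000/60 = 104.7 rad/s
τ = P_out/ω = 199376/104.7 = 1900 N·m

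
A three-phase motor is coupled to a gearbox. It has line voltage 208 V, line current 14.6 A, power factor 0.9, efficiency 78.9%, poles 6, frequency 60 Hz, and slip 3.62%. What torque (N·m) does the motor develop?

30.8 N·m

P_in = √3·V·I·cosφ = 1.732 × 208 × 14.6 × 0.9 = 4734 W
P_out = η·P_in = 0.789 × 4734 = 3735 W
n_s = 120×60/6 = 1200 rpm; n = 1200×(1−0.0362) = 1157 rpm
ω = 2π×1157/60 = 121.2 rad/s
τ = P_out/ω = 3735/121.2 = 30.8 N·m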